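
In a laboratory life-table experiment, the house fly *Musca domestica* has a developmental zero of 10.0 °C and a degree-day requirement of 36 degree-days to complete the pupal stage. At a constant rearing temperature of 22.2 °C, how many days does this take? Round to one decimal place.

3.0 days

Daily accumulation = 22.2 − 10.0 = 12.2 DD/day.
Duration = 36 / 12.2 = 2.951 ≈ 3.0 days.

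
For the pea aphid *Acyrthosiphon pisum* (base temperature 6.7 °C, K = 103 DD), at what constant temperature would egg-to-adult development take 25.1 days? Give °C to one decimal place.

Required daily accumulation = 103 / 25.1 = 4.104 DD/day.
T = T_base + 4.104 = 6.7 + 4.104 = 10.804 ≈ 10.8 °C.

10.8 °C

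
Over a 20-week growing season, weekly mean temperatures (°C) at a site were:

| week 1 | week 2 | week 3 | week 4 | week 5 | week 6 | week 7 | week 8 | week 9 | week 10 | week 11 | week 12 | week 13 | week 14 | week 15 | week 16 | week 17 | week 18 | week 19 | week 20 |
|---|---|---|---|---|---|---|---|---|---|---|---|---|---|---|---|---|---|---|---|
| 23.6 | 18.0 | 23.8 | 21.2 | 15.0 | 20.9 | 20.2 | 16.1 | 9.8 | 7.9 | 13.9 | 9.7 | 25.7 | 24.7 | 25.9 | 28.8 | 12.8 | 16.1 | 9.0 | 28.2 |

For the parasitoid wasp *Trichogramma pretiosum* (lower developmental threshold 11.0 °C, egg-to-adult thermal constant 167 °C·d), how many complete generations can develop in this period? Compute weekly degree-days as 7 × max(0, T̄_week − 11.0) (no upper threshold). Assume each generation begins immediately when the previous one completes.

Weekly DD (7 × max(0, T̄ − 11.0)): 88.2, 49.0, 89.6, 71.4, 28.0, 69.3, 64.4, 35.7, 0.0, 0.0, 20.3, 0.0, 102.9, 95.9, 104.3, 124.6, 12.6, 35.7, 0.0, 120.4.
Season total = 1112.3 DD.
Complete generations = ⌊1112.3 / 167⌋ = 6.

6 generations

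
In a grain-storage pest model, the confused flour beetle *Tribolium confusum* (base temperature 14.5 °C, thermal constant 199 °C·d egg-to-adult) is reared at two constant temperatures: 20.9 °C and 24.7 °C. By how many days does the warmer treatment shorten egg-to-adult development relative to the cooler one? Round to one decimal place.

At 20.9 °C: 199 / (20.9 − 14.5) = 199 / 6.4 = 31.094 d.
At 24.7 °C: 199 / (24.7 − 14.5) = 199 / 10.2 = 19.510 d.
Difference = |31.094 − 19.510| = 11.584 ≈ 11.6 days.

11.6 days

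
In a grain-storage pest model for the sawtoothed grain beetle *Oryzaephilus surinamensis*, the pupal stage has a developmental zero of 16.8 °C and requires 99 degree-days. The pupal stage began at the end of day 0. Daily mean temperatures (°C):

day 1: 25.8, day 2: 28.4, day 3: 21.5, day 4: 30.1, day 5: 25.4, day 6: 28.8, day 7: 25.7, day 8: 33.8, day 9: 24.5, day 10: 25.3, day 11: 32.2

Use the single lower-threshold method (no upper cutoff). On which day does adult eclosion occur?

Daily DD above 16.8 °C: 9.0, 11.6, 4.7, 13.3, 8.6, 12.0, 8.9, 17.0, 7.7, 8.5, 15.4.
Cumulative: 9.0, 20.6, 25.3, 38.6, 47.2, 59.2, 68.1, 85.1, 92.8, 101.3, 116.7.
The total first reaches 99 DD on day 10.

day 10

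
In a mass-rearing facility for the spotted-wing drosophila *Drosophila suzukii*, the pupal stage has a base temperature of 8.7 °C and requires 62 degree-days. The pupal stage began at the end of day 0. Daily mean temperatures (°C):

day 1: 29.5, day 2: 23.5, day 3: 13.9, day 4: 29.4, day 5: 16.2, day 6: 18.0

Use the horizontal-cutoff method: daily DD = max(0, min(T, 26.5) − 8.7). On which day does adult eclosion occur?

day 5

Daily DD above 8.7 °C (capped at 17.8): 17.8, 14.8, 5.2, 17.8, 7.5, 9.3.
Cumulative: 17.8, 32.6, 37.8, 55.6, 63.1, 72.4.
The total first reaches 62 DD on day 5.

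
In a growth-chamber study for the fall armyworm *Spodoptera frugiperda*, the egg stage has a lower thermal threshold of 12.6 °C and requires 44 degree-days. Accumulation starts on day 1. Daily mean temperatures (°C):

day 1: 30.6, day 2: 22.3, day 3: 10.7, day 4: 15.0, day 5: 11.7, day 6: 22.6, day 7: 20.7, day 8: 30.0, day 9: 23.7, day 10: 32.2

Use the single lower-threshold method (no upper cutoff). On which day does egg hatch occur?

day 7

Daily DD above 12.6 °C: 18.0, 9.7, 0.0, 2.4, 0.0, 10.0, 8.1, 17.4, 11.1, 19.6.
Cumulative: 18.0, 27.7, 27.7, 30.1, 30.1, 40.1, 48.2, 65.6, 76.7, 96.3.
The total first reaches 44 DD on day 7.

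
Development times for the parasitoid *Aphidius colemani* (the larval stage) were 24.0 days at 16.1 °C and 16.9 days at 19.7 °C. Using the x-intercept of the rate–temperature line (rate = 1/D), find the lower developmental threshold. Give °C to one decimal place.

7.5 °C

Linear rate model ⇒ the product D·(T − T_b) is constant across temperatures.
24.0·(16.1 − T_b) = 16.9·(19.7 − T_b)
T_b = (24.0·16.1 − 16.9·19.7) / (24.0 − 16.9) = 53.47 / 7.1 = 7.531 °C ≈ 7.5 °C.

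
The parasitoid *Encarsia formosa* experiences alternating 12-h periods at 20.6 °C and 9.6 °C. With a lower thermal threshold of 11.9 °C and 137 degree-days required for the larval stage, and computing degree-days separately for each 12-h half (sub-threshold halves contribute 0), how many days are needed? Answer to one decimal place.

31.5 days

Day half: max(0, 20.6 − 11.9) × 0.5 = 8.7 × 0.5 = 4.35 DD.
Night half: max(0, 9.6 − 11.9) × 0.5 = 0.0 × 0.5 = 0.00 DD.
Per 24 h: 4.35 DD/day.
Duration = 137 / 4.35 = 31.494 ≈ 31.5 days.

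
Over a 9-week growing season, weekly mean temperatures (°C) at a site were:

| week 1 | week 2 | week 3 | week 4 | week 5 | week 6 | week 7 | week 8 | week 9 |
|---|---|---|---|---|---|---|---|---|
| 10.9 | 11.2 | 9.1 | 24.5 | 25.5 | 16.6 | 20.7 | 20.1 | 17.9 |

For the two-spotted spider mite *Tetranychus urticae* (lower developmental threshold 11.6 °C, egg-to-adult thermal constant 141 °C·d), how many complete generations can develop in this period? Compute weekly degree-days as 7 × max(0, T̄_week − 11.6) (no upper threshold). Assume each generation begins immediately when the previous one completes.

2 generations

Weekly DD (7 × max(0, T̄ − 11.6)): 0.0, 0.0, 0.0, 90.3, 97.3, 35.0, 63.7, 59.5, 44.1.
Season total = 389.9 DD.
Complete generations = ⌊389.9 / 141⌋ = 2.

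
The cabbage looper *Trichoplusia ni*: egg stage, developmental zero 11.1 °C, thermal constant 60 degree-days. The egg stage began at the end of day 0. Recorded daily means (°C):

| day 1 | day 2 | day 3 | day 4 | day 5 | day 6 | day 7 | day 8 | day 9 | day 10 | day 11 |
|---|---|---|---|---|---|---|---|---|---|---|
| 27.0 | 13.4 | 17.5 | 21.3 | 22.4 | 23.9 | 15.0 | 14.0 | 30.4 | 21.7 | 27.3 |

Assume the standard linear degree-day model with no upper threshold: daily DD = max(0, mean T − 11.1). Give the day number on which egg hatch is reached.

Daily DD above 11.1 °C: 15.9, 2.3, 6.4, 10.2, 11.3, 12.8, 3.9, 2.9, 19.3, 10.6, 16.2.
Cumulative: 15.9, 18.2, 24.6, 34.8, 46.1, 58.9, 62.8, 65.7, 85.0, 95.6, 111.8.
The total first reaches 60 DD on day 7.

day 7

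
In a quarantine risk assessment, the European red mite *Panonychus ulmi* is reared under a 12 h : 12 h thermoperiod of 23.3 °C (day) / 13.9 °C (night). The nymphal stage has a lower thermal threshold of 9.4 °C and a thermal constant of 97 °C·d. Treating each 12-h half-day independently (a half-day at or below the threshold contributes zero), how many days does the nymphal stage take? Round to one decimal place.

10.5 days

Day half: max(0, 23.3 − 9.4) × 0.5 = 13.9 × 0.5 = 6.95 DD.
Night half: max(0, 13.9 − 9.4) × 0.5 = 4.5 × 0.5 = 2.25 DD.
Per 24 h: 9.20 DD/day.
Duration = 97 / 9.20 = 10.543 ≈ 10.5 days.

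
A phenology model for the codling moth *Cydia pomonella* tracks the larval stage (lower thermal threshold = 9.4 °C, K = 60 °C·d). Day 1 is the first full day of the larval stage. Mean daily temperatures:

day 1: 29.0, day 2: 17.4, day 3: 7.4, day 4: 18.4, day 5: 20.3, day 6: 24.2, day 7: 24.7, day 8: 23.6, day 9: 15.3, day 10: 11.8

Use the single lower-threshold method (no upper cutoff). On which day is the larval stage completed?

day 6

Daily DD above 9.4 °C: 19.6, 8.0, 0.0, 9.0, 10.9, 14.8, 15.3, 14.2, 5.9, 2.4.
Cumulative: 19.6, 27.6, 27.6, 36.6, 47.5, 62.3, 77.6, 91.8, 97.7, 100.1.
The total first reaches 60 DD on day 6.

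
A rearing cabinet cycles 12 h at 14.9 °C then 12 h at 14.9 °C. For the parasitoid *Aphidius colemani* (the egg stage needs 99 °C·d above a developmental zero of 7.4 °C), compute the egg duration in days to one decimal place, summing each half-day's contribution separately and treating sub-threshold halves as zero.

13.2 days

Day half: max(0, 14.9 − 7.4) × 0.5 = 7.5 × 0.5 = 3.75 DD.
Night half: max(0, 14.9 − 7.4) × 0.5 = 7.5 × 0.5 = 3.75 DD.
Per 24 h: 7.50 DD/day.
Duration = 99 / 7.50 = 13.200 ≈ 13.2 days.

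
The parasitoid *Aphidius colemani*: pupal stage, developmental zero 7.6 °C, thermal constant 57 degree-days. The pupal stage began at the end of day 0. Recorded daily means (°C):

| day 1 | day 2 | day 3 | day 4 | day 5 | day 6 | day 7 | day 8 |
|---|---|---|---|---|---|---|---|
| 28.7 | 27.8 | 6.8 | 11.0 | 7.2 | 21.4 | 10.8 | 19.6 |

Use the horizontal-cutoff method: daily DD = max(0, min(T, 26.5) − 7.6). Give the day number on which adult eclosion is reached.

Daily DD above 7.6 °C (capped at 18.9): 18.9, 18.9, 0.0, 3.4, 0.0, 13.8, 3.2, 12.0.
Cumulative: 18.9, 37.8, 37.8, 41.2, 41.2, 55.0, 58.2, 70.2.
The total first reaches 57 DD on day 7.

day 7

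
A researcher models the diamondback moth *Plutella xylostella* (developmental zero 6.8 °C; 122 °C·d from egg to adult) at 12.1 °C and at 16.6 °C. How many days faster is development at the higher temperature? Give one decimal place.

At 12.1 °C: 122 / (12.1 − 6.8) = 122 / 5.3 = 23.019 d.
At 16.6 °C: 122 / (16.6 − 6.8) = 122 / 9.8 = 12.449 d.
Difference = |23.019 − 12.449| = 10.570 ≈ 10.6 days.

10.6 days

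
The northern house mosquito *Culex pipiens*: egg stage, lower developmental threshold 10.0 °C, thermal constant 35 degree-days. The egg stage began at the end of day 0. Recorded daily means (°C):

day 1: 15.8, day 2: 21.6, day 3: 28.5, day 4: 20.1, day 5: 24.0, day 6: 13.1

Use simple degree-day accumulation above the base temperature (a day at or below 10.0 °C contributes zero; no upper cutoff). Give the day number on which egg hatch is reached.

Daily DD above 10.0 °C: 5.8, 11.6, 18.5, 10.1, 14.0, 3.1.
Cumulative: 5.8, 17.4, 35.9, 46.0, 60.0, 63.1.
The total first reaches 35 DD on day 3.

day 3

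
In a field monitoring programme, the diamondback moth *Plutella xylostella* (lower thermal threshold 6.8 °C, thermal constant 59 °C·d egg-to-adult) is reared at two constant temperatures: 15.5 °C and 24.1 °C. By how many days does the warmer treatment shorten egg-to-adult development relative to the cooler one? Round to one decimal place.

3.4 days

At 15.5 °C: 59 / (15.5 − 6.8) = 59 / 8.7 = 6.782 d.
At 24.1 °C: 59 / (24.1 − 6.8) = 59 / 17.3 = 3.410 d.
Difference = |6.782 − 3.410| = 3.371 ≈ 3.4 days.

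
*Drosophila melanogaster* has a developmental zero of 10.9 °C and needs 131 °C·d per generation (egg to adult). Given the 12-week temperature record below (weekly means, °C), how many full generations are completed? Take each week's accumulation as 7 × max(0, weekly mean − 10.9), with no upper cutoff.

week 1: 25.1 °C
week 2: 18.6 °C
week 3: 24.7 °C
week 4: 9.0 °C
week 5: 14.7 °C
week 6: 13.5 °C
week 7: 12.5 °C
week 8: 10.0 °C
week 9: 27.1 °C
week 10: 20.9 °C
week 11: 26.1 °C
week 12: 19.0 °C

4 generations

Weekly DD (7 × max(0, T̄ − 10.9)): 99.4, 53.9, 96.6, 0.0, 26.6, 18.2, 11.2, 0.0, 113.4, 70.0, 106.4, 56.7.
Season total = 652.4 DD.
Complete generations = ⌊652.4 / 131⌋ = 4.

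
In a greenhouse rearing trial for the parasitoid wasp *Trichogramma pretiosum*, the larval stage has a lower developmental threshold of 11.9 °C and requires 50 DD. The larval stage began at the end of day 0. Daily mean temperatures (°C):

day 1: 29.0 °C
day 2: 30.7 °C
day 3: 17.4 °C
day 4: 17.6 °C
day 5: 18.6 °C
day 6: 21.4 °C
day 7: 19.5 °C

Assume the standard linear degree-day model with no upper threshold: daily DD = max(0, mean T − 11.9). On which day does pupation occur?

day 5

Daily DD above 11.9 °C: 17.1, 18.8, 5.5, 5.7, 6.7, 9.5, 7.6.
Cumulative: 17.1, 35.9, 41.4, 47.1, 53.8, 63.3, 70.9.
The total first reaches 50 DD on day 5.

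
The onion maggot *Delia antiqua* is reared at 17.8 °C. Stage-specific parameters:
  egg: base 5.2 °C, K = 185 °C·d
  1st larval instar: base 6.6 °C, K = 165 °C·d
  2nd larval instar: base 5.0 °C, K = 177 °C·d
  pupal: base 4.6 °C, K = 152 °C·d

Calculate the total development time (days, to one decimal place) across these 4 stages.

54.8 days

egg: 185 / (17.8 − 5.2) = 185 / 12.6 = 14.683 d.
1st larval instar: 165 / (17.8 − 6.6) = 165 / 11.2 = 14.732 d.
2nd larval instar: 177 / (17.8 − 5.0) = 177 / 12.8 = 13.828 d.
pupal: 152 / (17.8 − 4.6) = 152 / 13.2 = 11.515 d.
Sum = 54.758 ≈ 54.8 days.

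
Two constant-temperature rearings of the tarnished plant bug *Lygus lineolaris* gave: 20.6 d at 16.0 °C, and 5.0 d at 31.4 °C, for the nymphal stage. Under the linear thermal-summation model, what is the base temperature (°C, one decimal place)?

Under the model K = D·(T − T_b), so D₁·(T₁ − T_b) = D₂·(T₂ − T_b).
20.6·(16.0 − T_b) = 5.0·(31.4 − T_b)
T_b = (20.6·16.0 − 5.0·31.4) / (20.6 − 5.0) = 172.60 / 15.6 = 11.064 °C ≈ 11.1 °C.

11.1 °C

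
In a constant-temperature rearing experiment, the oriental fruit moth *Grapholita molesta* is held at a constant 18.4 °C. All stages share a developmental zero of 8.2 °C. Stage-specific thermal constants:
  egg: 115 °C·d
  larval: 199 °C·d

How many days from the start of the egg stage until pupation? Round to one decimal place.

30.8 days

Daily accumulation at 18.4 °C = 18.4 − 8.2 = 10.2 DD/day.
Total K = 115 + 199 = 314 DD.
Total duration = 314 / 10.2 = 30.784 ≈ 30.8 days.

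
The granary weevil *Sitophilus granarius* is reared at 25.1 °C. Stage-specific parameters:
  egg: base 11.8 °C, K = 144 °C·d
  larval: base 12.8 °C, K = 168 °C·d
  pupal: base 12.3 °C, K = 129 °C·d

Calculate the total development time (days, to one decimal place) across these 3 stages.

egg: 144 / (25.1 − 11.8) = 144 / 13.3 = 10.827 d.
larval: 168 / (25.1 − 12.8) = 168 / 12.3 = 13.659 d.
pupal: 129 / (25.1 − 12.3) = 129 / 12.8 = 10.078 d.
Sum = 34.564 ≈ 34.6 days.

34.6 days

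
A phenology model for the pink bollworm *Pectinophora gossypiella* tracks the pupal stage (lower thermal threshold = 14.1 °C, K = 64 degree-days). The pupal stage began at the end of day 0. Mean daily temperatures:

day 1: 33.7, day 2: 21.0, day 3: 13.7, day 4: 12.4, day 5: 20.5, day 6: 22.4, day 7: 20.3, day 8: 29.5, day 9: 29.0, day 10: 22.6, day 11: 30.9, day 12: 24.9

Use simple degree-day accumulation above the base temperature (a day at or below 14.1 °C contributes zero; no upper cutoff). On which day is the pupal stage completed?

day 9

Daily DD above 14.1 °C: 19.6, 6.9, 0.0, 0.0, 6.4, 8.3, 6.2, 15.4, 14.9, 8.5, 16.8, 10.8.
Cumulative: 19.6, 26.5, 26.5, 26.5, 32.9, 41.2, 47.4, 62.8, 77.7, 86.2, 103.0, 113.8.
The total first reaches 64 DD on day 9.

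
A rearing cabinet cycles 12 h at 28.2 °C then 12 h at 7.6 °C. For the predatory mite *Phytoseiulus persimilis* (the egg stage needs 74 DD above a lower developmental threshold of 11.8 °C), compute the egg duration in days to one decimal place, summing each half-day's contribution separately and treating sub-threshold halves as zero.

9.0 days

Day half: max(0, 28.2 − 11.8) × 0.5 = 16.4 × 0.5 = 8.20 DD.
Night half: max(0, 7.6 − 11.8) × 0.5 = 0.0 × 0.5 = 0.00 DD.
Per 24 h: 8.20 DD/day.
Duration = 74 / 8.20 = 9.024 ≈ 9.0 days.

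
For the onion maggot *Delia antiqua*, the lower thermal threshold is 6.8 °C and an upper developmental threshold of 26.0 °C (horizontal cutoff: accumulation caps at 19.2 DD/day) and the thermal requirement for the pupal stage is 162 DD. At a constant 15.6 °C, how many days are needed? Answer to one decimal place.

18.4 days

Daily accumulation = 15.6 − 6.8 = 8.8 DD/day.
Duration = 162 / 8.8 = 18.409 ≈ 18.4 days.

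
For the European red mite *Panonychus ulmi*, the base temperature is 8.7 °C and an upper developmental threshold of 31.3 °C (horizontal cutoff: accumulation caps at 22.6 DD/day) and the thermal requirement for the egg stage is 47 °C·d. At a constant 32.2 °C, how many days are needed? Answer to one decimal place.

Temperature 32.2 °C exceeds the upper threshold, so daily accumulation caps at 31.3 − 8.7 = 22.6 DD/day.
Duration = 47 / 22.6 = 2.080 ≈ 2.1 days.

2.1 days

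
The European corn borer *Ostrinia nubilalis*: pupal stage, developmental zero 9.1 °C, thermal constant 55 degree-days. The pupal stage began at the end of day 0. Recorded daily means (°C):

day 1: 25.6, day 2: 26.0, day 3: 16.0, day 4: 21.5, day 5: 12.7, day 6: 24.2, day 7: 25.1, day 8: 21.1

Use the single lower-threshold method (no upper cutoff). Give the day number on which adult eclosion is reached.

Daily DD above 9.1 °C: 16.5, 16.9, 6.9, 12.4, 3.6, 15.1, 16.0, 12.0.
Cumulative: 16.5, 33.4, 40.3, 52.7, 56.3, 71.4, 87.4, 99.4.
The total first reaches 55 DD on day 5.

day 5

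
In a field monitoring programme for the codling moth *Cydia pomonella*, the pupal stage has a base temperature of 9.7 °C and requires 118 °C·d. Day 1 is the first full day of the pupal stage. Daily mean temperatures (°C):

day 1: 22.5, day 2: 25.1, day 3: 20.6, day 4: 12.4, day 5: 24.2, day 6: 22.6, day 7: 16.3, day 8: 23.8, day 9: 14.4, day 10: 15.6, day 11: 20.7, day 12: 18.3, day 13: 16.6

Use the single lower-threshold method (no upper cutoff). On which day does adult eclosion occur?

day 12

Daily DD above 9.7 °C: 12.8, 15.4, 10.9, 2.7, 14.5, 12.9, 6.6, 14.1, 4.7, 5.9, 11.0, 8.6, 6.9.
Cumulative: 12.8, 28.2, 39.1, 41.8, 56.3, 69.2, 75.8, 89.9, 94.6, 100.5, 111.5, 120.1, 127.0.
The total first reaches 118 DD on day 12.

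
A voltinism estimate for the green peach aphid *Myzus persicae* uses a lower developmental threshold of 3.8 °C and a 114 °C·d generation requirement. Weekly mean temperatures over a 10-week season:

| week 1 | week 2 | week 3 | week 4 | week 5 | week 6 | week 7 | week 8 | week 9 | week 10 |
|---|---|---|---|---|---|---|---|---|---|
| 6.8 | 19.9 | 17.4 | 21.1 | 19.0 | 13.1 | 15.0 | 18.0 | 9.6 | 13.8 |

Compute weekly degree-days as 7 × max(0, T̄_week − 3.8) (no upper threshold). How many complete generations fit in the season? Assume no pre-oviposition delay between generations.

Weekly DD (7 × max(0, T̄ − 3.8)): 21.0, 112.7, 95.2, 121.1, 106.4, 65.1, 78.4, 99.4, 40.6, 70.0.
Season total = 809.9 DD.
Complete generations = ⌊809.9 / 114⌋ = 7.

7 generations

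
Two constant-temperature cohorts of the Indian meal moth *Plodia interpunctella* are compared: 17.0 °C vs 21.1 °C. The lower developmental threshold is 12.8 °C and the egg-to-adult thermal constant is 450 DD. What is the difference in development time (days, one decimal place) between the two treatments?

At 17.0 °C: 450 / (17.0 − 12.8) = 450 / 4.2 = 107.143 d.
At 21.1 °C: 450 / (21.1 − 12.8) = 450 / 8.3 = 54.217 d.
Difference = |107.143 − 54.217| = 52.926 ≈ 52.9 days.

52.9 days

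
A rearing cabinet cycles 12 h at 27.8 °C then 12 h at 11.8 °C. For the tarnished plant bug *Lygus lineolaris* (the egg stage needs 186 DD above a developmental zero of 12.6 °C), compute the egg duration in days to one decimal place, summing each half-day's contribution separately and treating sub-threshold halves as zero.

Day half: max(0, 27.8 − 12.6) × 0.5 = 15.2 × 0.5 = 7.60 DD.
Night half: max(0, 11.8 − 12.6) × 0.5 = 0.0 × 0.5 = 0.00 DD.
Per 24 h: 7.60 DD/day.
Duration = 186 / 7.60 = 24.474 ≈ 24.5 days.

24.5 days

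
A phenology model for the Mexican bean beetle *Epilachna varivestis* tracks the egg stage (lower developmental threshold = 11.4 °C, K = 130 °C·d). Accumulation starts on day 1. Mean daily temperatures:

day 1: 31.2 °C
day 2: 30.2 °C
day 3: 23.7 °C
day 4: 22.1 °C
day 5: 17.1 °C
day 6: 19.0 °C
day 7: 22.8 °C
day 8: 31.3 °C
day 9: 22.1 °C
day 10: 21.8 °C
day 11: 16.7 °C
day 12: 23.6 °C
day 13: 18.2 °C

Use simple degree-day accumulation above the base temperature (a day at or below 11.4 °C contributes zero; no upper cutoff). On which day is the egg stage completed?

Daily DD above 11.4 °C: 19.8, 18.8, 12.3, 10.7, 5.7, 7.6, 11.4, 19.9, 10.7, 10.4, 5.3, 12.2, 6.8.
Cumulative: 19.8, 38.6, 50.9, 61.6, 67.3, 74.9, 86.3, 106.2, 116.9, 127.3, 132.6, 144.8, 151.6.
The total first reaches 130 DD on day 11.

day 11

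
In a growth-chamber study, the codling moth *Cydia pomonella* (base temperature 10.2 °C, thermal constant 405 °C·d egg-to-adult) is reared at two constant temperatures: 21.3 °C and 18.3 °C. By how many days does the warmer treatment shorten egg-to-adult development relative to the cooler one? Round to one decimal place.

At 21.3 °C: 405 / (21.3 − 10.2) = 405 / 11.1 = 36.486 d.
At 18.3 °C: 405 / (18.3 − 10.2) = 405 / 8.1 = 50.000 d.
Difference = |36.486 − 50.000| = 13.514 ≈ 13.5 days.

13.5 days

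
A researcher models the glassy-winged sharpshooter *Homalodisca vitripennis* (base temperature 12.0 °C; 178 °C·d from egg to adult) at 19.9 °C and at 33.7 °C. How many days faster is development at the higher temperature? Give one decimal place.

At 19.9 °C: 178 / (19.9 − 12.0) = 178 / 7.9 = 22.532 d.
At 33.7 °C: 178 / (33.7 − 12.0) = 178 / 21.7 = 8.203 d.
Difference = |22.532 − 8.203| = 14.329 ≈ 14.3 days.

14.3 days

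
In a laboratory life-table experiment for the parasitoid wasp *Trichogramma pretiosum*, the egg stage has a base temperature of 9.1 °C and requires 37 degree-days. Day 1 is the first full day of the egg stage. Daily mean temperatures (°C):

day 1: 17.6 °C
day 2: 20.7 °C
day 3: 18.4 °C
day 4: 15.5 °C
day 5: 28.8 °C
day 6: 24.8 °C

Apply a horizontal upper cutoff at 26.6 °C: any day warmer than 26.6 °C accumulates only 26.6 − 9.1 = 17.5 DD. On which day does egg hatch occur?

Daily DD above 9.1 °C (capped at 17.5): 8.5, 11.6, 9.3, 6.4, 17.5, 15.7.
Cumulative: 8.5, 20.1, 29.4, 35.8, 53.3, 69.0.
The total first reaches 37 DD on day 5.

day 5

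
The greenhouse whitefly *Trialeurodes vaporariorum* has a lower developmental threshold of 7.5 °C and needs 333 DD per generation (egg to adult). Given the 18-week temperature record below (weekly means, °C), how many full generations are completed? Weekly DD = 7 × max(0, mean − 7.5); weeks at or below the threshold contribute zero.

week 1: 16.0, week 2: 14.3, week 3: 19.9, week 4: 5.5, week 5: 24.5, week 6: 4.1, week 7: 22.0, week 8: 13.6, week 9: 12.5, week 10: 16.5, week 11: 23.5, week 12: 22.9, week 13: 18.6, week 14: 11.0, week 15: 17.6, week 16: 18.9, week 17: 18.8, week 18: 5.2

Weekly DD (7 × max(0, T̄ − 7.5)): 59.5, 47.6, 86.8, 0.0, 119.0, 0.0, 101.5, 42.7, 35.0, 63.0, 112.0, 107.8, 77.7, 24.5, 70.7, 79.8, 79.1, 0.0.
Season total = 1106.7 DD.
Complete generations = ⌊1106.7 / 333⌋ = 3.

3 generations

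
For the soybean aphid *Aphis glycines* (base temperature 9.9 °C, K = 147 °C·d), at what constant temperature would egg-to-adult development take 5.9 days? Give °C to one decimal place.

34.8 °C

Required daily accumulation = 147 / 5.9 = 24.915 DD/day.
T = T_base + 24.915 = 9.9 + 24.915 = 34.815 ≈ 34.8 °C.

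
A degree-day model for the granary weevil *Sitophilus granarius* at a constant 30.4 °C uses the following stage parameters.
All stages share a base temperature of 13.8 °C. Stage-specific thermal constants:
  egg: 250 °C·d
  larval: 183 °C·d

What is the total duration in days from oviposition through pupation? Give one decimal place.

26.1 days

Daily accumulation at 30.4 °C = 30.4 − 13.8 = 16.6 DD/day.
Total K = 250 + 183 = 433 DD.
Total duration = 433 / 16.6 = 26.084 ≈ 26.1 days.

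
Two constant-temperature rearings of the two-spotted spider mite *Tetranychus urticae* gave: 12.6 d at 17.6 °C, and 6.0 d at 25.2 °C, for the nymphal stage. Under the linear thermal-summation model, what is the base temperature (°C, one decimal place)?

Linear rate model ⇒ the product D·(T − T_b) is constant across temperatures.
12.6·(17.6 − T_b) = 6.0·(25.2 − T_b)
T_b = (12.6·17.6 − 6.0·25.2) / (12.6 − 6.0) = 70.56 / 6.6 = 10.691 °C ≈ 10.7 °C.

10.7 °C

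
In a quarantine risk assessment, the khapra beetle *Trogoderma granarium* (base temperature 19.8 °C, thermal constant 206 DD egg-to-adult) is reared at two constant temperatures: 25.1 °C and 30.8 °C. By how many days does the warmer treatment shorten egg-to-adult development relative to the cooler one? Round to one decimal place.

At 25.1 °C: 206 / (25.1 − 19.8) = 206 / 5.3 = 38.868 d.
At 30.8 °C: 206 / (30.8 − 19.8) = 206 / 11.0 = 18.727 d.
Difference = |38.868 − 18.727| = 20.141 ≈ 20.1 days.

20.1 days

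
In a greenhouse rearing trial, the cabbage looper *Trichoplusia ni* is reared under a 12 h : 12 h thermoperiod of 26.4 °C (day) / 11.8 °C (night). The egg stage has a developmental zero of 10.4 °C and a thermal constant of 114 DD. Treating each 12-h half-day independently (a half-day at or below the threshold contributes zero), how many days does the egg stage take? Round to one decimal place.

Day half: max(0, 26.4 − 10.4) × 0.5 = 16.0 × 0.5 = 8.00 DD.
Night half: max(0, 11.8 − 10.4) × 0.5 = 1.4 × 0.5 = 0.70 DD.
Per 24 h: 8.70 DD/day.
Duration = 114 / 8.70 = 13.103 ≈ 13.1 days.

13.1 days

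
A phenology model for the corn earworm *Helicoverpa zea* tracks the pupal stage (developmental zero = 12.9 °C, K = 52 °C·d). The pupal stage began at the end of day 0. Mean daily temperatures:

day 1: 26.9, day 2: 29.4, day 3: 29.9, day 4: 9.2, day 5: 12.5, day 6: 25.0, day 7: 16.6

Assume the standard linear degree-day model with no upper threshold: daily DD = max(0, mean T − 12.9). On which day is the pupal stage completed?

day 6

Daily DD above 12.9 °C: 14.0, 16.5, 17.0, 0.0, 0.0, 12.1, 3.7.
Cumulative: 14.0, 30.5, 47.5, 47.5, 47.5, 59.6, 63.3.
The total first reaches 52 DD on day 6.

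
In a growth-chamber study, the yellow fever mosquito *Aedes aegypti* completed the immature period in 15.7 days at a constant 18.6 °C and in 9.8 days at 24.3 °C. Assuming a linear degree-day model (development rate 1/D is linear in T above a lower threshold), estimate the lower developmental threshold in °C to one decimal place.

Linear rate model ⇒ the product D·(T − T_b) is constant across temperatures.
15.7·(18.6 − T_b) = 9.8·(24.3 − T_b)
T_b = (15.7·18.6 − 9.8·24.3) / (15.7 − 9.8) = 53.88 / 5.9 = 9.132 °C ≈ 9.1 °C.

9.1 °C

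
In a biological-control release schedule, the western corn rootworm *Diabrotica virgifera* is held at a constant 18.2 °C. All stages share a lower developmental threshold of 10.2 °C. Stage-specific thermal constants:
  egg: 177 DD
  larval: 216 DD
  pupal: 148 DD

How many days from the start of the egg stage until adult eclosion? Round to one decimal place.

Daily accumulation at 18.2 °C = 18.2 − 10.2 = 8.0 DD/day.
Total K = 177 + 216 + 148 = 541 DD.
Total duration = 541 / 8.0 = 67.625 ≈ 67.6 days.

67.6 days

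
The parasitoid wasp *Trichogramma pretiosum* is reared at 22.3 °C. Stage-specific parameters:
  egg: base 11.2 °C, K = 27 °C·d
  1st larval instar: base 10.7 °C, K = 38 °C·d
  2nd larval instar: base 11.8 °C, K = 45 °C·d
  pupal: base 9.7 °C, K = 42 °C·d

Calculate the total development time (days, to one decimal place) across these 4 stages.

egg: 27 / (22.3 − 11.2) = 27 / 11.1 = 2.432 d.
1st larval instar: 38 / (22.3 − 10.7) = 38 / 11.6 = 3.276 d.
2nd larval instar: 45 / (22.3 − 11.8) = 45 / 10.5 = 4.286 d.
pupal: 42 / (22.3 − 9.7) = 42 / 12.6 = 3.333 d.
Sum = 13.327 ≈ 13.3 days.

13.3 days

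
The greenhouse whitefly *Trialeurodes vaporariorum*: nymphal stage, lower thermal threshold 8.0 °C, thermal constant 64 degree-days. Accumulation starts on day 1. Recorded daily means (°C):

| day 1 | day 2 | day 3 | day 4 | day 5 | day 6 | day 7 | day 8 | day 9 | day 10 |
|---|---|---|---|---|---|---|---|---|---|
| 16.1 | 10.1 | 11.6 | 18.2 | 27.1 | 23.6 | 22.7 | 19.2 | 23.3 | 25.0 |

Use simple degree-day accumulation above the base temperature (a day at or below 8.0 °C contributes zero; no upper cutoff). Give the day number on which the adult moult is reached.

day 7

Daily DD above 8.0 °C: 8.1, 2.1, 3.6, 10.2, 19.1, 15.6, 14.7, 11.2, 15.3, 17.0.
Cumulative: 8.1, 10.2, 13.8, 24.0, 43.1, 58.7, 73.4, 84.6, 99.9, 116.9.
The total first reaches 64 DD on day 7.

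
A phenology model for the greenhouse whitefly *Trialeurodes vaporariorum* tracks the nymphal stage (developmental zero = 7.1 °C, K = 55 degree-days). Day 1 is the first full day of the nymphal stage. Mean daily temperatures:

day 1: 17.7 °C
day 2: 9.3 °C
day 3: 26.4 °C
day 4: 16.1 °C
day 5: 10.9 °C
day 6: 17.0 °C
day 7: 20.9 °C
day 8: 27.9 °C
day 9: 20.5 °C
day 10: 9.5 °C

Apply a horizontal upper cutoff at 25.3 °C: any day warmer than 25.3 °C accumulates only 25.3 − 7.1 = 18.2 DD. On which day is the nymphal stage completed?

Daily DD above 7.1 °C (capped at 18.2): 10.6, 2.2, 18.2, 9.0, 3.8, 9.9, 13.8, 18.2, 13.4, 2.4.
Cumulative: 10.6, 12.8, 31.0, 40.0, 43.8, 53.7, 67.5, 85.7, 99.1, 101.5.
The total first reaches 55 DD on day 7.

day 7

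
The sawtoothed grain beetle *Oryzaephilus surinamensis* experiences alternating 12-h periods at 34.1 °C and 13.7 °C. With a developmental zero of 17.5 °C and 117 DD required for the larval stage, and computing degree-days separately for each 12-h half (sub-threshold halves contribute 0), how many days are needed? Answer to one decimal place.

14.1 days

Day half: max(0, 34.1 − 17.5) × 0.5 = 16.6 × 0.5 = 8.30 DD.
Night half: max(0, 13.7 − 17.5) × 0.5 = 0.0 × 0.5 = 0.00 DD.
Per 24 h: 8.30 DD/day.
Duration = 117 / 8.30 = 14.096 ≈ 14.1 days.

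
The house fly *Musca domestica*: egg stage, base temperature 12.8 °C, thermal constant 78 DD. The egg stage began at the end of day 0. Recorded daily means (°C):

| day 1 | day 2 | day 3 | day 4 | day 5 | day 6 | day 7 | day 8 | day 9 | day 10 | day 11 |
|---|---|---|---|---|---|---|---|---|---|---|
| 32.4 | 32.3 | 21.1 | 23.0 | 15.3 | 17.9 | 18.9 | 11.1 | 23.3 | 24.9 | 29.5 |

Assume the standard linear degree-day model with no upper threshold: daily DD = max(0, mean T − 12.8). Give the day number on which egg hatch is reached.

day 9

Daily DD above 12.8 °C: 19.6, 19.5, 8.3, 10.2, 2.5, 5.1, 6.1, 0.0, 10.5, 12.1, 16.7.
Cumulative: 19.6, 39.1, 47.4, 57.6, 60.1, 65.2, 71.3, 71.3, 81.8, 93.9, 110.6.
The total first reaches 78 DD on day 9.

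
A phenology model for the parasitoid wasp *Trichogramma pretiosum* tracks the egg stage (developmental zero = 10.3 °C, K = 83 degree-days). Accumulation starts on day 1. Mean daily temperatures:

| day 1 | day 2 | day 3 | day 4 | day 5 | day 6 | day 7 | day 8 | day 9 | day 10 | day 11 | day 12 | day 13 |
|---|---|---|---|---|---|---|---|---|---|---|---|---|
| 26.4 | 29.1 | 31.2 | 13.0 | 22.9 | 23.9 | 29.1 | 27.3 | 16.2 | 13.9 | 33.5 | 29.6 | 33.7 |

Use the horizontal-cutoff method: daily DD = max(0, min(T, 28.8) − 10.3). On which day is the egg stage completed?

day 7

Daily DD above 10.3 °C (capped at 18.5): 16.1, 18.5, 18.5, 2.7, 12.6, 13.6, 18.5, 17.0, 5.9, 3.6, 18.5, 18.5, 18.5.
Cumulative: 16.1, 34.6, 53.1, 55.8, 68.4, 82.0, 100.5, 117.5, 123.4, 127.0, 145.5, 164.0, 182.5.
The total first reaches 83 DD on day 7.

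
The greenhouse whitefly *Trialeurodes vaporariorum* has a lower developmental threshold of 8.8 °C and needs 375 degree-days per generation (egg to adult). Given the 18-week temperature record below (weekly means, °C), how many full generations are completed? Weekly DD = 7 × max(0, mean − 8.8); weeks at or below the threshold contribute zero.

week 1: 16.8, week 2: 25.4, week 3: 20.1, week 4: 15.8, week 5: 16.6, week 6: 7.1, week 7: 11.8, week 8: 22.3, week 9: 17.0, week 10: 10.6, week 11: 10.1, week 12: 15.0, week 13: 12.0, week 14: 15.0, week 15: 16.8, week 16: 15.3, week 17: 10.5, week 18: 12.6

2 generations

Weekly DD (7 × max(0, T̄ − 8.8)): 56.0, 116.2, 79.1, 49.0, 54.6, 0.0, 21.0, 94.5, 57.4, 12.6, 9.1, 43.4, 22.4, 43.4, 56.0, 45.5, 11.9, 26.6.
Season total = 798.7 DD.
Complete generations = ⌊798.7 / 375⌋ = 2.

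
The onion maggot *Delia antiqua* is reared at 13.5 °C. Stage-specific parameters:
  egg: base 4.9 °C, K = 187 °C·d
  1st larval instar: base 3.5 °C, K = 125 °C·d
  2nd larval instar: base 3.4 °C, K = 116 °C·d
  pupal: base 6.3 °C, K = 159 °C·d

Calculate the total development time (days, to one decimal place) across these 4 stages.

67.8 days

egg: 187 / (13.5 − 4.9) = 187 / 8.6 = 21.744 d.
1st larval instar: 125 / (13.5 − 3.5) = 125 / 10.0 = 12.500 d.
2nd larval instar: 116 / (13.5 − 3.4) = 116 / 10.1 = 11.485 d.
pupal: 159 / (13.5 − 6.3) = 159 / 7.2 = 22.083 d.
Sum = 67.813 ≈ 67.8 days.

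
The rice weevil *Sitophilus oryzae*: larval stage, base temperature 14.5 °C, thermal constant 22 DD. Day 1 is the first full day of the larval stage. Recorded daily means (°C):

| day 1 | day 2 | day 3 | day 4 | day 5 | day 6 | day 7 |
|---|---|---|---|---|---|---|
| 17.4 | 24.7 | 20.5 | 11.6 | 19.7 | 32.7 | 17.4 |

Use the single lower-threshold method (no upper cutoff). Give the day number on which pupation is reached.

Daily DD above 14.5 °C: 2.9, 10.2, 6.0, 0.0, 5.2, 18.2, 2.9.
Cumulative: 2.9, 13.1, 19.1, 19.1, 24.3, 42.5, 45.4.
The total first reaches 22 DD on day 5.

day 5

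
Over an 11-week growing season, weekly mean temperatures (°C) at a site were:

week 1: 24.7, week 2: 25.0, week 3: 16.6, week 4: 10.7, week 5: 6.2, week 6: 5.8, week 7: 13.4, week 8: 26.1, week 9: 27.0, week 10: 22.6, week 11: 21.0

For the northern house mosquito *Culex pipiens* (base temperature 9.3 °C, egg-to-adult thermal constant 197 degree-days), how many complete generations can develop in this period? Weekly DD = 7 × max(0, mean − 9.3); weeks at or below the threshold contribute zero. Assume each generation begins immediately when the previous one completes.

3 generations

Weekly DD (7 × max(0, T̄ − 9.3)): 107.8, 109.9, 51.1, 9.8, 0.0, 0.0, 28.7, 117.6, 123.9, 93.1, 81.9.
Season total = 723.8 DD.
Complete generations = ⌊723.8 / 197⌋ = 3.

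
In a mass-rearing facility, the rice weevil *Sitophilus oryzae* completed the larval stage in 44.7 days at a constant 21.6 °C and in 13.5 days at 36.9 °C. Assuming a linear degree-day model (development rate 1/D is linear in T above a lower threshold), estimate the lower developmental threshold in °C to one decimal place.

15.0 °C

Equal thermal constants: D₁(T₁ − T_b) = D₂(T₂ − T_b).
44.7·(21.6 − T_b) = 13.5·(36.9 − T_b)
T_b = (44.7·21.6 − 13.5·36.9) / (44.7 − 13.5) = 467.37 / 31.2 = 14.980 °C ≈ 15.0 °C.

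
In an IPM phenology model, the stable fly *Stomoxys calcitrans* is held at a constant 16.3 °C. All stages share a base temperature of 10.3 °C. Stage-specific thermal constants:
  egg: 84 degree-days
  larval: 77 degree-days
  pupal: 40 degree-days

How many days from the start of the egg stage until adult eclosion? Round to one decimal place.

Daily accumulation at 16.3 °C = 16.3 − 10.3 = 6.0 DD/day.
Total K = 84 + 77 + 40 = 201 DD.
Total duration = 201 / 6.0 = 33.500 ≈ 33.5 days.

33.5 days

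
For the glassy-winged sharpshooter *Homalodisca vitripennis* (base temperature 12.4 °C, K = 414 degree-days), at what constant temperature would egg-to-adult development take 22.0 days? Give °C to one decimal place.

Required daily accumulation = 414 / 22.0 = 18.818 DD/day.
T = T_base + 18.818 = 12.4 + 18.818 = 31.218 ≈ 31.2 °C.

31.2 °C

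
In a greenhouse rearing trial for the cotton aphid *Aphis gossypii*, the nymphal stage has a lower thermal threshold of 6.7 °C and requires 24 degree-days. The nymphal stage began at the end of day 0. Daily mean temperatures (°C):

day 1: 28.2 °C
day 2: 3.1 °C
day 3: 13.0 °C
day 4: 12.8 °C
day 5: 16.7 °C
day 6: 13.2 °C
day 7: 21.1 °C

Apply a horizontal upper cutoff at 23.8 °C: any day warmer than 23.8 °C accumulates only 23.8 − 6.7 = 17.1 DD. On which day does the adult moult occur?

day 4

Daily DD above 6.7 °C (capped at 17.1): 17.1, 0.0, 6.3, 6.1, 10.0, 6.5, 14.4.
Cumulative: 17.1, 17.1, 23.4, 29.5, 39.5, 46.0, 60.4.
The total first reaches 24 DD on day 4.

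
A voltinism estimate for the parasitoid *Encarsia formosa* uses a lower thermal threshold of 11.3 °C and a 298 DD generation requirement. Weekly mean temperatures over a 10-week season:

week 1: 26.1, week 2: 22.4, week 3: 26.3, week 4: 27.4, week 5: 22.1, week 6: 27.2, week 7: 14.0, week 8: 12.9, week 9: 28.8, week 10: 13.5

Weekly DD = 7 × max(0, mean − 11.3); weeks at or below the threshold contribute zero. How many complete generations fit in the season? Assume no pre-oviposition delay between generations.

2 generations

Weekly DD (7 × max(0, T̄ − 11.3)): 103.6, 77.7, 105.0, 112.7, 75.6, 111.3, 18.9, 11.2, 122.5, 15.4.
Season total = 753.9 DD.
Complete generations = ⌊753.9 / 298⌋ = 2.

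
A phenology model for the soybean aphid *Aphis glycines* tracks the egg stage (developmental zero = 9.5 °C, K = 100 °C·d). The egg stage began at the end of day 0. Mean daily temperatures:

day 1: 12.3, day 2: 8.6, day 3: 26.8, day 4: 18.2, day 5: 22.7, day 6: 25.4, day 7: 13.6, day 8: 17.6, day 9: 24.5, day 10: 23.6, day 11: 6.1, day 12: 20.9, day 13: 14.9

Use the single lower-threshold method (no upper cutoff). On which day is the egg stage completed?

day 12

Daily DD above 9.5 °C: 2.8, 0.0, 17.3, 8.7, 13.2, 15.9, 4.1, 8.1, 15.0, 14.1, 0.0, 11.4, 5.4.
Cumulative: 2.8, 2.8, 20.1, 28.8, 42.0, 57.9, 62.0, 70.1, 85.1, 99.2, 99.2, 110.6, 116.0.
The total first reaches 100 DD on day 12.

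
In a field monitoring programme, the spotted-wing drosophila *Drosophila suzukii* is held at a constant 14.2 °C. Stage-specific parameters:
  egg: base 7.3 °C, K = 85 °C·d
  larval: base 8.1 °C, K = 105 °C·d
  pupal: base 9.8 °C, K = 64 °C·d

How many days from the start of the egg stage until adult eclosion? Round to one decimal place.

egg: 85 / (14.2 − 7.3) = 85 / 6.9 = 12.319 d.
larval: 105 / (14.2 − 8.1) = 105 / 6.1 = 17.213 d.
pupal: 64 / (14.2 − 9.8) = 64 / 4.4 = 14.545 d.
Sum = 44.077 ≈ 44.1 days.

44.1 days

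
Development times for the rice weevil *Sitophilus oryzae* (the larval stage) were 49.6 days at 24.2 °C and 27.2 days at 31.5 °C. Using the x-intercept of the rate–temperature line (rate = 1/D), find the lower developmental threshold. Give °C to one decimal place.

15.3 °C

Linear rate model ⇒ the product D·(T − T_b) is constant across temperatures.
49.6·(24.2 − T_b) = 27.2·(31.5 − T_b)
T_b = (49.6·24.2 − 27.2·31.5) / (49.6 − 27.2) = 343.52 / 22.4 = 15.336 °C ≈ 15.3 °C.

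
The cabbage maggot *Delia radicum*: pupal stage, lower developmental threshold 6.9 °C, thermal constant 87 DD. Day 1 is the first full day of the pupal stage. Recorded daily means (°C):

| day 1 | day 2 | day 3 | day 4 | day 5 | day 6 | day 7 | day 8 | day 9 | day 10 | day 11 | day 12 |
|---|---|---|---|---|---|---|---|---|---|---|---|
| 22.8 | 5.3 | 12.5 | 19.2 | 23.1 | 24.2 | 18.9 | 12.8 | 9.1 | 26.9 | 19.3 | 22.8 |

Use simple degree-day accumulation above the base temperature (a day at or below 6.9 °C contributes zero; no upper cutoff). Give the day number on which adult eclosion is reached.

day 9

Daily DD above 6.9 °C: 15.9, 0.0, 5.6, 12.3, 16.2, 17.3, 12.0, 5.9, 2.2, 20.0, 12.4, 15.9.
Cumulative: 15.9, 15.9, 21.5, 33.8, 50.0, 67.3, 79.3, 85.2, 87.4, 107.4, 119.8, 135.7.
The total first reaches 87 DD on day 9.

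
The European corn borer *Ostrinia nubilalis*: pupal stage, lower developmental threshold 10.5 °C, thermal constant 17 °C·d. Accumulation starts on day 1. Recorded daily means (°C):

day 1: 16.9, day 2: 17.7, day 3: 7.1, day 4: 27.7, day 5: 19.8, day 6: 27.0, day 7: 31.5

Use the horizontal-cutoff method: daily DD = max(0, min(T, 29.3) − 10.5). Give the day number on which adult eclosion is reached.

Daily DD above 10.5 °C (capped at 18.8): 6.4, 7.2, 0.0, 17.2, 9.3, 16.5, 18.8.
Cumulative: 6.4, 13.6, 13.6, 30.8, 40.1, 56.6, 75.4.
The total first reaches 17 DD on day 4.

day 4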